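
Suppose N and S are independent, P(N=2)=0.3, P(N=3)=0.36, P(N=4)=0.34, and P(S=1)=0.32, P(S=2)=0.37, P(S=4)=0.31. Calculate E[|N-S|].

E[|N-S|] = Σ_n Σ_s |n-s| · P(N=n)P(S=s)
 = 1·0.096 + 0·0.111 + 2·0.093 + 2·0.1152 + 1·0.1332 + 1·0.1116 + 3·0.1088 + 2·0.1258 + 0·0.1054
 = 0.096 + 0 + 0.186 + 0.2304 + 0.1332 + 0.1116 + 0.3264 + 0.2516 + 0
 = 1.3352

1.3352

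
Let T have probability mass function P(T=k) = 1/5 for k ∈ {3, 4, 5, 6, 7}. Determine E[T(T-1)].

E[T(T-1)] = Σ t(t-1)·P(T=t)
 = 6·1/5 + 12·1/5 + 20·1/5 + 30·1/5 + 42·1/5
 = 6/5 + 12/5 + 4 + 6 + 42/5
 = 22

22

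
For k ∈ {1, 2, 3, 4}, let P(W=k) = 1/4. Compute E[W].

E[W] = Σ w·P(W=w)
 = 1·1/4 + 2·1/4 + 3·1/4 + 4·1/4
 = 1/4 + 1/2 + 3/4 + 1
 = 5/2

2.5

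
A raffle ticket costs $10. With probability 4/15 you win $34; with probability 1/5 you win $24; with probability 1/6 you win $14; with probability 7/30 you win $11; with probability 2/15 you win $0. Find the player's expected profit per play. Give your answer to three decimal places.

8.767

E[payout] = 34·4/15 + 24·1/5 + 14·1/6 + 11·7/30 + 0·2/15
 = 136/15 + 24/5 + 7/3 + 77/30 + 0
 = 563/30
Net = 563/30 - 10 = 263/30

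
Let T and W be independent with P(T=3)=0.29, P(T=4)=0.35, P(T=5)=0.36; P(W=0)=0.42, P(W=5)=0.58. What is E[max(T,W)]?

4.6094

E[max(T,W)] = Σ_t Σ_w max(t,w) · P(T=t)P(W=w)
 = 3·0.1218 + 5·0.1682 + 4·0.147 + 5·0.203 + 5·0.1512 + 5·0.2088
 = 0.3654 + 0.841 + 0.588 + 1.015 + 0.756 + 1.044
 = 4.6094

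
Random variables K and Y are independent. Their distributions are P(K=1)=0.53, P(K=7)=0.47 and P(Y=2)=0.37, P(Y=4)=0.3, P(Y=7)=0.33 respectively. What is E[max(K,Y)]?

5.5425

E[max(K,Y)] = Σ_k Σ_y max(k,y) · P(K=k)P(Y=y)
 = 2·0.1961 + 4·0.159 + 7·0.1749 + 7·0.1739 + 7·0.141 + 7·0.1551
 = 0.3922 + 0.636 + 1.2243 + 1.2173 + 0.987 + 1.0857
 = 5.5425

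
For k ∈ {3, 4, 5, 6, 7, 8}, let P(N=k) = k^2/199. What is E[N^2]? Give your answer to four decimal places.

43.9950

E[N^2] = Σ n^2·P(N=n)
 = 9·9/199 + 16·16/199 + 25·25/199 + 36·36/199 + 49·49/199 + 64·64/199
 = 81/199 + 256/199 + 625/199 + 1296/199 + 2401/199 + 4096/199
 = 8755/199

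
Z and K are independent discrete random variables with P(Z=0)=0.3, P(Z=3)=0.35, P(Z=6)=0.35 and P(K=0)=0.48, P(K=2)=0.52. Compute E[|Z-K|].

E[|Z-K|] = Σ_z Σ_k |z-k| · P(Z=z)P(K=k)
 = 0·0.144 + 2·0.156 + 3·0.168 + 1·0.182 + 6·0.168 + 4·0.182
 = 0 + 0.312 + 0.504 + 0.182 + 1.008 + 0.728
 = 2.734

2.734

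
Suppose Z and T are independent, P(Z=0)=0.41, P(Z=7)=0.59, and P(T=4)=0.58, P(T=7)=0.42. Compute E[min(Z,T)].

E[min(Z,T)] = Σ_z Σ_t min(z,t) · P(Z=z)P(T=t)
 = 0·0.2378 + 0·0.1722 + 4·0.3422 + 7·0.2478
 = 0 + 0 + 1.3688 + 1.7346
 = 3.1034

3.1034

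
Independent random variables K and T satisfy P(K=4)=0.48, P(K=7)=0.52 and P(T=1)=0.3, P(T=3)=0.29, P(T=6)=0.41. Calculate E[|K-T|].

E[|K-T|] = Σ_k Σ_t |k-t| · P(K=k)P(T=t)
 = 3·0.144 + 1·0.1392 + 2·0.1968 + 6·0.156 + 4·0.1508 + 1·0.2132
 = 0.432 + 0.1392 + 0.3936 + 0.936 + 0.6032 + 0.2132
 = 2.7172

2.7172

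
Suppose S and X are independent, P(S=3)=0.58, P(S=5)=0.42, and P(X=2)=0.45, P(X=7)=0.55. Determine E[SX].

E[SX] = Σ_s Σ_x sx · P(S=s)P(X=x)
 = 6·0.261 + 21·0.319 + 10·0.189 + 35·0.231
 = 1.566 + 6.699 + 1.89 + 8.085
 = 18.24

18.24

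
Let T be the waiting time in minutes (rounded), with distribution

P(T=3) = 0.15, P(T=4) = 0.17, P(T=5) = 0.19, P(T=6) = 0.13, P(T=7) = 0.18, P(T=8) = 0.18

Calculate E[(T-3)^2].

9.48

E[(T-3)^2] = Σ (t-3)^2·P(T=t)
 = 0·0.15 + 1·0.17 + 4·0.19 + 9·0.13 + 16·0.18 + 25·0.18
 = 0 + 0.17 + 0.76 + 1.17 + 2.88 + 4.5
 = 9.48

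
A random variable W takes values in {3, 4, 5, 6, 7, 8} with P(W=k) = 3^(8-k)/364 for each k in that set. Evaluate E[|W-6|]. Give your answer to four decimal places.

2.5357

E[|W-6|] = Σ |w-6|·P(W=w)
 = 3·243/364 + 2·81/364 + 1·27/364 + 0·9/364 + 1·3/364 + 2·1/364
 = 729/364 + 81/182 + 27/364 + 0 + 3/364 + 1/182
 = 71/28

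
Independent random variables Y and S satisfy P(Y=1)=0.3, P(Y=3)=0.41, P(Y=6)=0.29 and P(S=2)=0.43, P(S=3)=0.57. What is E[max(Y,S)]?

3.741

E[max(Y,S)] = Σ_y Σ_s max(y,s) · P(Y=y)P(S=s)
 = 2·0.129 + 3·0.171 + 3·0.1763 + 3·0.2337 + 6·0.1247 + 6·0.1653
 = 0.258 + 0.513 + 0.5289 + 0.7011 + 0.7482 + 0.9918
 = 3.741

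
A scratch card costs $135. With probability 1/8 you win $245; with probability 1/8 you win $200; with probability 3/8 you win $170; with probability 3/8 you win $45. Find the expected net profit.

1.25

E[payout] = 245·1/8 + 200·1/8 + 170·3/8 + 45·3/8
 = 245/8 + 25 + 255/4 + 135/8
 = 545/4
Net = 545/4 - 135 = 5/4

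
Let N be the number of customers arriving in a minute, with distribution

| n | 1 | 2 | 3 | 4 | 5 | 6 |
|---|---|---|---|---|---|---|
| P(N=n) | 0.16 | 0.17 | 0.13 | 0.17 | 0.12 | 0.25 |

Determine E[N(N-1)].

13.06

E[N(N-1)] = Σ n(n-1)·P(N=n)
 = 0·0.16 + 2·0.17 + 6·0.13 + 12·0.17 + 20·0.12 + 30·0.25
 = 0 + 0.34 + 0.78 + 2.04 + 2.4 + 7.5
 = 13.06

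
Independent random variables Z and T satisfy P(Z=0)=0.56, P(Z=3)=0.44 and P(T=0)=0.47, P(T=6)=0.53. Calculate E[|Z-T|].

E[|Z-T|] = Σ_z Σ_t |z-t| · P(Z=z)P(T=t)
 = 0·0.2632 + 6·0.2968 + 3·0.2068 + 3·0.2332
 = 0 + 1.7808 + 0.6204 + 0.6996
 = 3.1008

3.1008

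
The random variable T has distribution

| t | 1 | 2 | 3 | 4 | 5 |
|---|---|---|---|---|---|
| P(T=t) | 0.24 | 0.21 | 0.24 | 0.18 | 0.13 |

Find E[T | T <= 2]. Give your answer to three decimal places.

P(T <= 2) = 0.24 + 0.21 = 0.45.
E[T | T <= 2] = [1·0.24 + 2·0.21] / 0.45
 = 0.66 / 0.45
 = 22/15

1.467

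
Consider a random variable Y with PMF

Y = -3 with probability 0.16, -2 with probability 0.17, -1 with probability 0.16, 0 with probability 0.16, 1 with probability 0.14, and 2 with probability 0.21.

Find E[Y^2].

E[Y^2] = Σ y^2·P(Y=y)
 = 9·0.16 + 4·0.17 + 1·0.16 + 0·0.16 + 1·0.14 + 4·0.21
 = 1.44 + 0.68 + 0.16 + 0 + 0.14 + 0.84
 = 3.26

3.26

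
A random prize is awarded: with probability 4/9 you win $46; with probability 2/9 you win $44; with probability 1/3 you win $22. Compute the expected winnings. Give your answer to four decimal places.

37.5556

E[payout] = 46·4/9 + 44·2/9 + 22·1/3
 = 184/9 + 88/9 + 22/3
 = 338/9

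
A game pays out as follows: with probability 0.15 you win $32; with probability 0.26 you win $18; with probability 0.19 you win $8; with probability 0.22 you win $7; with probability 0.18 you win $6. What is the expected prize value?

13.62

E[payout] = 32·0.15 + 18·0.26 + 8·0.19 + 7·0.22 + 6·0.18
 = 4.8 + 4.68 + 1.52 + 1.54 + 1.08
 = 13.62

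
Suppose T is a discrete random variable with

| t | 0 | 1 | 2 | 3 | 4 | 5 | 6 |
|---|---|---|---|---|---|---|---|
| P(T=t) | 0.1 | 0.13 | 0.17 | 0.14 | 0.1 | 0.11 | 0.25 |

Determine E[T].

3.34

E[T] = Σ t·P(T=t)
 = 0·0.1 + 1·0.13 + 2·0.17 + 3·0.14 + 4·0.1 + 5·0.11 + 6·0.25
 = 0 + 0.13 + 0.34 + 0.42 + 0.4 + 0.55 + 1.5
 = 3.34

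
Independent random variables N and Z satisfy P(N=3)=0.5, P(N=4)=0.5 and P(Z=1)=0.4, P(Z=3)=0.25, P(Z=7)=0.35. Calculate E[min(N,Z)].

2.375

E[min(N,Z)] = Σ_n Σ_z min(n,z) · P(N=n)P(Z=z)
 = 1·0.2 + 3·0.125 + 3·0.175 + 1·0.2 + 3·0.125 + 4·0.175
 = 0.2 + 0.375 + 0.525 + 0.2 + 0.375 + 0.7
 = 2.375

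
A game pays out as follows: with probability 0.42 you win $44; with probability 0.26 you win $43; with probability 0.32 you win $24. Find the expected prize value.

37.34

E[payout] = 44·0.42 + 43·0.26 + 24·0.32
 = 18.48 + 11.18 + 7.68
 = 37.34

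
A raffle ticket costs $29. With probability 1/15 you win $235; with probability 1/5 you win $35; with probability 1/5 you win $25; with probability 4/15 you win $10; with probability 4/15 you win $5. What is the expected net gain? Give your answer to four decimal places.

2.6667

E[payout] = 235·1/15 + 35·1/5 + 25·1/5 + 10·4/15 + 5·4/15
 = 47/3 + 7 + 5 + 8/3 + 4/3
 = 95/3
Net = 95/3 - 29 = 8/3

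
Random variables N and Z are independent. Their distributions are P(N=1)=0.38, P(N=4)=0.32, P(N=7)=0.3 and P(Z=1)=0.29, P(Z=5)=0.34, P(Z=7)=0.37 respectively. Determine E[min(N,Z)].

2.7556

E[min(N,Z)] = Σ_n Σ_z min(n,z) · P(N=n)P(Z=z)
 = 1·0.1102 + 1·0.1292 + 1·0.1406 + 1·0.0928 + 4·0.1088 + 4·0.1184 + 1·0.087 + 5·0.102 + 7·0.111
 = 0.1102 + 0.1292 + 0.1406 + 0.0928 + 0.4352 + 0.4736 + 0.087 + 0.51 + 0.777
 = 2.7556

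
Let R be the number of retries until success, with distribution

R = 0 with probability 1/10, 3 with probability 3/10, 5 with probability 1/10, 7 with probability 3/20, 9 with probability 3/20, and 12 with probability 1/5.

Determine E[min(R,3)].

E[min(R,3)] = Σ min(r,3)·P(R=r)
 = 0·1/10 + 3·3/10 + 3·1/10 + 3·3/20 + 3·3/20 + 3·1/5
 = 0 + 9/10 + 3/10 + 9/20 + 9/20 + 3/5
 = 27/10

2.7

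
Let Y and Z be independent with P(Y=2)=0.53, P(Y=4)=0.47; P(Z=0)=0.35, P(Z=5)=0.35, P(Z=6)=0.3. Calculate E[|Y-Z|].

2.668

E[|Y-Z|] = Σ_y Σ_z |y-z| · P(Y=y)P(Z=z)
 = 2·0.1855 + 3·0.1855 + 4·0.159 + 4·0.1645 + 1·0.1645 + 2·0.141
 = 0.371 + 0.5565 + 0.636 + 0.658 + 0.1645 + 0.282
 = 2.668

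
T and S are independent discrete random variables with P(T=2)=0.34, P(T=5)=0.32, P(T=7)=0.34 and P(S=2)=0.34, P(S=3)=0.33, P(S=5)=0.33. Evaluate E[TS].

15.4712

E[TS] = Σ_t Σ_s ts · P(T=t)P(S=s)
 = 4·0.1156 + 6·0.1122 + 10·0.1122 + 10·0.1088 + 15·0.1056 + 25·0.1056 + 14·0.1156 + 21·0.1122 + 35·0.1122
 = 0.4624 + 0.6732 + 1.122 + 1.088 + 1.584 + 2.64 + 1.6184 + 2.3562 + 3.927
 = 15.4712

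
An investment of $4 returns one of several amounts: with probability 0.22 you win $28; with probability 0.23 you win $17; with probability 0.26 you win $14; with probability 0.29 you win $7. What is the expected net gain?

11.74

E[payout] = 28·0.22 + 17·0.23 + 14·0.26 + 7·0.29
 = 6.16 + 3.91 + 3.64 + 2.03
 = 15.74
Net = 15.74 - 4 = 11.74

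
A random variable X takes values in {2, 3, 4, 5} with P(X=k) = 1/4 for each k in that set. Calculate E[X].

3.5

E[X] = Σ x·P(X=x)
 = 2·1/4 + 3·1/4 + 4·1/4 + 5·1/4
 = 1/2 + 3/4 + 1 + 5/4
 = 7/2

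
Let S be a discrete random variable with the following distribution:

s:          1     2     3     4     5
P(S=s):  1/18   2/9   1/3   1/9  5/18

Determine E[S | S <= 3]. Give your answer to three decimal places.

P(S <= 3) = 1/18 + 2/9 + 1/3 = 11/18.
E[S | S <= 3] = [1·1/18 + 2·2/9 + 3·1/3] / (11/18)
 = 3/2 / (11/18)
 = 27/11

2.455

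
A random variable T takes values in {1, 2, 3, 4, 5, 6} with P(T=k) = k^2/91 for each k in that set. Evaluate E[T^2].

25

E[T^2] = Σ t^2·P(T=t)
 = 1·1/91 + 4·4/91 + 9·9/91 + 16·16/91 + 25·25/91 + 36·36/91
 = 1/91 + 16/91 + 81/91 + 256/91 + 625/91 + 1296/91
 = 25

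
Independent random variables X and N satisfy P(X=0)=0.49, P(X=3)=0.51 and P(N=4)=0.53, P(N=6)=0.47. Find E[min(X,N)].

E[min(X,N)] = Σ_x Σ_n min(x,n) · P(X=x)P(N=n)
 = 0·0.2597 + 0·0.2303 + 3·0.2703 + 3·0.2397
 = 0 + 0 + 0.8109 + 0.7191
 = 1.53

1.53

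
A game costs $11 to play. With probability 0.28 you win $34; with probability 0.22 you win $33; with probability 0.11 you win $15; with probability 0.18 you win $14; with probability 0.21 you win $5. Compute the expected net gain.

E[payout] = 34·0.28 + 33·0.22 + 15·0.11 + 14·0.18 + 5·0.21
 = 9.52 + 7.26 + 1.65 + 2.52 + 1.05
 = 22
Net = 22 - 11 = 11

11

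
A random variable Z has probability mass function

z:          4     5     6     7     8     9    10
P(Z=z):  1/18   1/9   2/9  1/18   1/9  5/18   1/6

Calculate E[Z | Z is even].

7.4

P(Z is even) = 1/18 + 2/9 + 1/9 + 1/6 = 5/9.
E[Z | Z is even] = [4·1/18 + 6·2/9 + 8·1/9 + 10·1/6] / (5/9)
 = 37/9 / (5/9)
 = 37/5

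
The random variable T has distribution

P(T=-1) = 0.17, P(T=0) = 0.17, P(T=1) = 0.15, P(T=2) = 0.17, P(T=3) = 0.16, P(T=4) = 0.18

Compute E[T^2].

5.32

E[T^2] = Σ t^2·P(T=t)
 = 1·0.17 + 0·0.17 + 1·0.15 + 4·0.17 + 9·0.16 + 16·0.18
 = 0.17 + 0 + 0.15 + 0.68 + 1.44 + 2.88
 = 5.32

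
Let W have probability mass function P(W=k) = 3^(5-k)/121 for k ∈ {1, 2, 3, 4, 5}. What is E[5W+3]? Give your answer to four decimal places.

10.3967

E[5W+3] = Σ (5w+3)·P(W=w)
 = 8·81/121 + 13·27/121 + 18·9/121 + 23·3/121 + 28·1/121
 = 648/121 + 351/121 + 162/121 + 69/121 + 28/121
 = 1258/121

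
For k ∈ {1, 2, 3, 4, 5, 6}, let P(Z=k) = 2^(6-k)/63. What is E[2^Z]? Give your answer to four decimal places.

E[2^Z] = Σ 2^z·P(Z=z)
 = 2·32/63 + 4·16/63 + 8·8/63 + 16·4/63 + 32·2/63 + 64·1/63
 = 64/63 + 64/63 + 64/63 + 64/63 + 64/63 + 64/63
 = 128/21

6.0952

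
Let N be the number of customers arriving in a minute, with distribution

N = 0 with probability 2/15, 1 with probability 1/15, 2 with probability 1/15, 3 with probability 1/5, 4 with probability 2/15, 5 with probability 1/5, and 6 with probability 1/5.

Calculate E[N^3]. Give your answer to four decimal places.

E[N^3] = Σ n^3·P(N=n)
 = 0·2/15 + 1·1/15 + 8·1/15 + 27·1/5 + 64·2/15 + 125·1/5 + 216·1/5
 = 0 + 1/15 + 8/15 + 27/5 + 128/15 + 25 + 216/5
 = 1241/15

82.7333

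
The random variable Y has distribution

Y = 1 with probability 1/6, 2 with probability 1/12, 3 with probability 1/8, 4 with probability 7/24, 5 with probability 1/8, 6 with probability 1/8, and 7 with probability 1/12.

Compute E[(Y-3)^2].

E[(Y-3)^2] = Σ (y-3)^2·P(Y=y)
 = 4·1/6 + 1·1/12 + 0·1/8 + 1·7/24 + 4·1/8 + 9·1/8 + 16·1/12
 = 2/3 + 1/12 + 0 + 7/24 + 1/2 + 9/8 + 4/3
 = 4

4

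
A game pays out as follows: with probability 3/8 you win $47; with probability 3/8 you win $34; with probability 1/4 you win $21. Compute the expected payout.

E[payout] = 47·3/8 + 34·3/8 + 21·1/4
 = 141/8 + 51/4 + 21/4
 = 285/8

35.625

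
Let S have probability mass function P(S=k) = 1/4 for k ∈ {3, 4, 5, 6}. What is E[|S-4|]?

E[|S-4|] = Σ |s-4|·P(S=s)
 = 1·1/4 + 0·1/4 + 1·1/4 + 2·1/4
 = 1/4 + 0 + 1/4 + 1/2
 = 1

1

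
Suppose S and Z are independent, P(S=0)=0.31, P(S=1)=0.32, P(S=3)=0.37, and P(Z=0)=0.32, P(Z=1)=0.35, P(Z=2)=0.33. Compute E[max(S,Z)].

E[max(S,Z)] = Σ_s Σ_z max(s,z) · P(S=s)P(Z=z)
 = 0·0.0992 + 1·0.1085 + 2·0.1023 + 1·0.1024 + 1·0.112 + 2·0.1056 + 3·0.1184 + 3·0.1295 + 3·0.1221
 = 0 + 0.1085 + 0.2046 + 0.1024 + 0.112 + 0.2112 + 0.3552 + 0.3885 + 0.3663
 = 1.8487

1.8487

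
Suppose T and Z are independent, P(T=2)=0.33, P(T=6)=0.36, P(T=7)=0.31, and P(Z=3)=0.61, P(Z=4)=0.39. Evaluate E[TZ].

E[TZ] = Σ_t Σ_z tz · P(T=t)P(Z=z)
 = 6·0.2013 + 8·0.1287 + 18·0.2196 + 24·0.1404 + 21·0.1891 + 28·0.1209
 = 1.2078 + 1.0296 + 3.9528 + 3.3696 + 3.9711 + 3.3852
 = 16.9161

16.9161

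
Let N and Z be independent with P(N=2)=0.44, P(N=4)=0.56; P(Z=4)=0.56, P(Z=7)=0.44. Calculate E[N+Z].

8.44

E[N+Z] = Σ_n Σ_z (n+z) · P(N=n)P(Z=z)
 = 6·0.2464 + 9·0.1936 + 8·0.3136 + 11·0.2464
 = 1.4784 + 1.7424 + 2.5088 + 2.7104
 = 8.44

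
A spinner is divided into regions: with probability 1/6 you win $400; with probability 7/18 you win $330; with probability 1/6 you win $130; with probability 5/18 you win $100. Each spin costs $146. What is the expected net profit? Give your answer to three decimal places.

98.444

E[payout] = 400·1/6 + 330·7/18 + 130·1/6 + 100·5/18
 = 200/3 + 385/3 + 65/3 + 250/9
 = 2200/9
Net = 2200/9 - 146 = 886/9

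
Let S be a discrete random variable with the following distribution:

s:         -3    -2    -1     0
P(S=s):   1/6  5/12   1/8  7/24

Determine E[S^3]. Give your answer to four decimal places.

E[S^3] = Σ s^3·P(S=s)
 = (-27)·1/6 + (-8)·5/12 + (-1)·1/8 + 0·7/24
 = (-9/2) + (-10/3) + (-1/8) + 0
 = -191/24

-7.9583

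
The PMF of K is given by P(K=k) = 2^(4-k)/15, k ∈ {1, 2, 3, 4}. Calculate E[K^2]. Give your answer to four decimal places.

E[K^2] = Σ k^2·P(K=k)
 = 1·8/15 + 4·4/15 + 9·2/15 + 16·1/15
 = 8/15 + 16/15 + 6/5 + 16/15
 = 58/15

3.8667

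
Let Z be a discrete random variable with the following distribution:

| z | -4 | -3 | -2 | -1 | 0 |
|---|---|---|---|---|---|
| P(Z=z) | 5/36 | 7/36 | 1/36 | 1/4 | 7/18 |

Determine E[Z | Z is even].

-1.1

P(Z is even) = 5/36 + 1/36 + 7/18 = 5/9.
E[Z | Z is even] = [(-4)·5/36 + (-2)·1/36 + 0·7/18] / (5/9)
 = -11/18 / (5/9)
 = -11/10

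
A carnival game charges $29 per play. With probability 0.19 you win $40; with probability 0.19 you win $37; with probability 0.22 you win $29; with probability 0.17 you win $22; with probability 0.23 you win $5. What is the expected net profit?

-3.1

E[payout] = 40·0.19 + 37·0.19 + 29·0.22 + 22·0.17 + 5·0.23
 = 7.6 + 7.03 + 6.38 + 3.74 + 1.15
 = 25.9
Net = 25.9 - 29 = -3.1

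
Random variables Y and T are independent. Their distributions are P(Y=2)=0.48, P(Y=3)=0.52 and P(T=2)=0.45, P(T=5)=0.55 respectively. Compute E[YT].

E[YT] = Σ_y Σ_t yt · P(Y=y)P(T=t)
 = 4·0.216 + 10·0.264 + 6·0.234 + 15·0.286
 = 0.864 + 2.64 + 1.404 + 4.29
 = 9.198

9.198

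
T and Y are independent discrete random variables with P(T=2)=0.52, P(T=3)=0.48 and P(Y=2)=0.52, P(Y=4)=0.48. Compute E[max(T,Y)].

E[max(T,Y)] = Σ_t Σ_y max(t,y) · P(T=t)P(Y=y)
 = 2·0.2704 + 4·0.2496 + 3·0.2496 + 4·0.2304
 = 0.5408 + 0.9984 + 0.7488 + 0.9216
 = 3.2096

3.2096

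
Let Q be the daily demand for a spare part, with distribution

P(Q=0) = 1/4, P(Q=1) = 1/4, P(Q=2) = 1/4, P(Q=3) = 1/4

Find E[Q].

1.5

E[Q] = Σ q·P(Q=q)
 = 0·1/4 + 1·1/4 + 2·1/4 + 3·1/4
 = 0 + 1/4 + 1/2 + 3/4
 = 3/2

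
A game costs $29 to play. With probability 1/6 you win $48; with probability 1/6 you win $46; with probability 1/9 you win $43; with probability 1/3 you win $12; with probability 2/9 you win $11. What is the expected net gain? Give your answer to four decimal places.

E[payout] = 48·1/6 + 46·1/6 + 43·1/9 + 12·1/3 + 11·2/9
 = 8 + 23/3 + 43/9 + 4 + 22/9
 = 242/9
Net = 242/9 - 29 = -19/9

-2.1111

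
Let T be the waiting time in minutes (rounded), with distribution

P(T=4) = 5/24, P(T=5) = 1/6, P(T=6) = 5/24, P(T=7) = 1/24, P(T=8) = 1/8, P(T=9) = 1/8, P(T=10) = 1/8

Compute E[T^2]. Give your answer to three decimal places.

47.667

E[T^2] = Σ t^2·P(T=t)
 = 16·5/24 + 25·1/6 + 36·5/24 + 49·1/24 + 64·1/8 + 81·1/8 + 100·1/8
 = 10/3 + 25/6 + 15/2 + 49/24 + 8 + 81/8 + 25/2
 = 143/3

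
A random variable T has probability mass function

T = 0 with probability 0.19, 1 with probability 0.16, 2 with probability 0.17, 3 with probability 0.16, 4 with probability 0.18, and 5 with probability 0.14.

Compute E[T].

2.4

E[T] = Σ t·P(T=t)
 = 0·0.19 + 1·0.16 + 2·0.17 + 3·0.16 + 4·0.18 + 5·0.14
 = 0 + 0.16 + 0.34 + 0.48 + 0.72 + 0.7
 = 2.4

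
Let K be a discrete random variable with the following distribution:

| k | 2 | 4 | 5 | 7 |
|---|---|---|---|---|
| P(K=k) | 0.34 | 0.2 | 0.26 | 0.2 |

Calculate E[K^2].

20.86

E[K^2] = Σ k^2·P(K=k)
 = 4·0.34 + 16·0.2 + 25·0.26 + 49·0.2
 = 1.36 + 3.2 + 6.5 + 9.8
 = 20.86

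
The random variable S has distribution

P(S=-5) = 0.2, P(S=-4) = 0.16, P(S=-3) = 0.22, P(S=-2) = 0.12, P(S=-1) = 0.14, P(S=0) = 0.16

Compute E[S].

E[S] = Σ s·P(S=s)
 = (-5)·0.2 + (-4)·0.16 + (-3)·0.22 + (-2)·0.12 + (-1)·0.14 + 0·0.16
 = (-1) + (-0.64) + (-0.66) + (-0.24) + (-0.14) + 0
 = -2.68

-2.68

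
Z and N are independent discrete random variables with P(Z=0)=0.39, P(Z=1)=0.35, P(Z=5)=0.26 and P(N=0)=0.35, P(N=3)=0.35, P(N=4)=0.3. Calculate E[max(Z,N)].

3.0875

E[max(Z,N)] = Σ_z Σ_n max(z,n) · P(Z=z)P(N=n)
 = 0·0.1365 + 3·0.1365 + 4·0.117 + 1·0.1225 + 3·0.1225 + 4·0.105 + 5·0.091 + 5·0.091 + 5·0.078
 = 0 + 0.4095 + 0.468 + 0.1225 + 0.3675 + 0.42 + 0.455 + 0.455 + 0.39
 = 3.0875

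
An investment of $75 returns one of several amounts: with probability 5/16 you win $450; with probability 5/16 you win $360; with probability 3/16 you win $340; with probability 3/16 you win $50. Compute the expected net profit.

251.25

E[payout] = 450·5/16 + 360·5/16 + 340·3/16 + 50·3/16
 = 1125/8 + 225/2 + 255/4 + 75/8
 = 1305/4
Net = 1305/4 - 75 = 1005/4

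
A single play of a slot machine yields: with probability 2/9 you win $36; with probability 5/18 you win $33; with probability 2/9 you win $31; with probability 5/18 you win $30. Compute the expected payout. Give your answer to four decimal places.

E[payout] = 36·2/9 + 33·5/18 + 31·2/9 + 30·5/18
 = 8 + 55/6 + 62/9 + 25/3
 = 583/18

32.3889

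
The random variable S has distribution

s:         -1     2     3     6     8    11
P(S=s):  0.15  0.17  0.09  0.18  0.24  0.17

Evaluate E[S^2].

E[S^2] = Σ s^2·P(S=s)
 = 1·0.15 + 4·0.17 + 9·0.09 + 36·0.18 + 64·0.24 + 121·0.17
 = 0.15 + 0.68 + 0.81 + 6.48 + 15.36 + 20.57
 = 44.05

44.05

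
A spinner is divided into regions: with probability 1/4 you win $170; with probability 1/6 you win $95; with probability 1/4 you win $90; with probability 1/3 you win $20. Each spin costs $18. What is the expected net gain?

69.5

E[payout] = 170·1/4 + 95·1/6 + 90·1/4 + 20·1/3
 = 85/2 + 95/6 + 45/2 + 20/3
 = 175/2
Net = 175/2 - 18 = 139/2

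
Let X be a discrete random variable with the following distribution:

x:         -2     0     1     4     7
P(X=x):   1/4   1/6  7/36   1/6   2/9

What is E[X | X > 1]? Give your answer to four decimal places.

5.7143

P(X > 1) = 1/6 + 2/9 = 7/18.
E[X | X > 1] = [4·1/6 + 7·2/9] / (7/18)
 = 20/9 / (7/18)
 = 40/7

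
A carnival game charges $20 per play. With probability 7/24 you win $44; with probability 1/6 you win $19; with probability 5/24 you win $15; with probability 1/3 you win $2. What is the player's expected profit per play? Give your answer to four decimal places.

-0.2083

E[payout] = 44·7/24 + 19·1/6 + 15·5/24 + 2·1/3
 = 77/6 + 19/6 + 25/8 + 2/3
 = 475/24
Net = 475/24 - 20 = -5/24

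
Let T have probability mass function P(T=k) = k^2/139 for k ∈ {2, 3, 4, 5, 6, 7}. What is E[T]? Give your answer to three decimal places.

E[T] = Σ t·P(T=t)
 = 2·4/139 + 3·9/139 + 4·16/139 + 5·25/139 + 6·36/139 + 7·49/139
 = 8/139 + 27/139 + 64/139 + 125/139 + 216/139 + 343/139
 = 783/139

5.633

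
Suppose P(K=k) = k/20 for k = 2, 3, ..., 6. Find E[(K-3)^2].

E[(K-3)^2] = Σ (k-3)^2·P(K=k)
 = 1·1/10 + 0·3/20 + 1·1/5 + 4·1/4 + 9·3/10
 = 1/10 + 0 + 1/5 + 1 + 27/10
 = 4

4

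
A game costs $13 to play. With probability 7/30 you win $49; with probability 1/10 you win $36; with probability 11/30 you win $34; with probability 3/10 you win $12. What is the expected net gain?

18.1

E[payout] = 49·7/30 + 36·1/10 + 34·11/30 + 12·3/10
 = 343/30 + 18/5 + 187/15 + 18/5
 = 311/10
Net = 311/10 - 13 = 181/10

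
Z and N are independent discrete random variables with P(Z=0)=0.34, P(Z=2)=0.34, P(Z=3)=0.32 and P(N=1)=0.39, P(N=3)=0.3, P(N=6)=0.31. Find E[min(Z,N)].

1.2578

E[min(Z,N)] = Σ_z Σ_n min(z,n) · P(Z=z)P(N=n)
 = 0·0.1326 + 0·0.102 + 0·0.1054 + 1·0.1326 + 2·0.102 + 2·0.1054 + 1·0.1248 + 3·0.096 + 3·0.0992
 = 0 + 0 + 0 + 0.1326 + 0.204 + 0.2108 + 0.1248 + 0.288 + 0.2976
 = 1.2578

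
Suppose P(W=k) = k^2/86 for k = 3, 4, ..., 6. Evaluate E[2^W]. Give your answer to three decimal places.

39.907

E[2^W] = Σ 2^w·P(W=w)
 = 8·9/86 + 16·8/43 + 32·25/86 + 64·18/43
 = 36/43 + 128/43 + 400/43 + 1152/43
 = 1716/43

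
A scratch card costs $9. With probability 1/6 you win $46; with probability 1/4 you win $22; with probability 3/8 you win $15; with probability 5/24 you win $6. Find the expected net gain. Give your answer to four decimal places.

E[payout] = 46·1/6 + 22·1/4 + 15·3/8 + 6·5/24
 = 23/3 + 11/2 + 45/8 + 5/4
 = 481/24
Net = 481/24 - 9 = 265/24

11.0417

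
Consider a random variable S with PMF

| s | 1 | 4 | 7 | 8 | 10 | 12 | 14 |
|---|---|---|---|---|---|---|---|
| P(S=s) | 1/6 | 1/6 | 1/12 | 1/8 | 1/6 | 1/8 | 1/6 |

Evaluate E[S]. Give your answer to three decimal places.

E[S] = Σ s·P(S=s)
 = 1·1/6 + 4·1/6 + 7·1/12 + 8·1/8 + 10·1/6 + 12·1/8 + 14·1/6
 = 1/6 + 2/3 + 7/12 + 1 + 5/3 + 3/2 + 7/3
 = 95/12

7.917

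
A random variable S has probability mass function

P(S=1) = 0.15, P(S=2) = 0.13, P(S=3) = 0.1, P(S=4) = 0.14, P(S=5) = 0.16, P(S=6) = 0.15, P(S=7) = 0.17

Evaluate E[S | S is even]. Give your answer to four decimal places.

P(S is even) = 0.13 + 0.14 + 0.15 = 0.42.
E[S | S is even] = [2·0.13 + 4·0.14 + 6·0.15] / 0.42
 = 1.72 / 0.42
 = 86/21

4.0952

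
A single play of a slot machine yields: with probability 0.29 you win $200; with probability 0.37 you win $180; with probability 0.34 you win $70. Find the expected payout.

E[payout] = 200·0.29 + 180·0.37 + 70·0.34
 = 58 + 66.6 + 23.8
 = 148.4

148.4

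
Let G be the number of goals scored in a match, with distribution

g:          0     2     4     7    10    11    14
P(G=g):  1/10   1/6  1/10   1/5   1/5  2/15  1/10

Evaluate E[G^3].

728.2

E[G^3] = Σ g^3·P(G=g)
 = 0·1/10 + 8·1/6 + 64·1/10 + 343·1/5 + 1000·1/5 + 1331·2/15 + 2744·1/10
 = 0 + 4/3 + 32/5 + 343/5 + 200 + 2662/15 + 1372/5
 = 3641/5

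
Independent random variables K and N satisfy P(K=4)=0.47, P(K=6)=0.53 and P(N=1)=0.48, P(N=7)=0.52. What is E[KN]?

20.8472

E[KN] = Σ_k Σ_n kn · P(K=k)P(N=n)
 = 4·0.2256 + 28·0.2444 + 6·0.2544 + 42·0.2756
 = 0.9024 + 6.8432 + 1.5264 + 11.5752
 = 20.8472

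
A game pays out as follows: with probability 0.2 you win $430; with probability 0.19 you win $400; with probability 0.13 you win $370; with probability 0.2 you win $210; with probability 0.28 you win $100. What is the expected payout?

E[payout] = 430·0.2 + 400·0.19 + 370·0.13 + 210·0.2 + 100·0.28
 = 86 + 76 + 48.1 + 42 + 28
 = 280.1

280.1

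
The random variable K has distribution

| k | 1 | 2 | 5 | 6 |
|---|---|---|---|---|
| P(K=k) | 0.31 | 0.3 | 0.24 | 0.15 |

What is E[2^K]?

19.1

E[2^K] = Σ 2^k·P(K=k)
 = 2·0.31 + 4·0.3 + 32·0.24 + 64·0.15
 = 0.62 + 1.2 + 7.68 + 9.6
 = 19.1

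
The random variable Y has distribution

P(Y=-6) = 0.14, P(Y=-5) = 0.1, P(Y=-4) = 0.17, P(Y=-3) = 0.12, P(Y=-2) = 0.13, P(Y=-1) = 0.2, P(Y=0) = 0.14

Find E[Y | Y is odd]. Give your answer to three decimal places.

-2.524

P(Y is odd) = 0.1 + 0.12 + 0.2 = 0.42.
E[Y | Y is odd] = [(-5)·0.1 + (-3)·0.12 + (-1)·0.2] / 0.42
 = -1.06 / 0.42
 = -53/21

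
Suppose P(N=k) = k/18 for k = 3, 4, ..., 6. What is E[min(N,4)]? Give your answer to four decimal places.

E[min(N,4)] = Σ min(n,4)·P(N=n)
 = 3·1/6 + 4·2/9 + 4·5/18 + 4·1/3
 = 1/2 + 8/9 + 10/9 + 4/3
 = 23/6

3.8333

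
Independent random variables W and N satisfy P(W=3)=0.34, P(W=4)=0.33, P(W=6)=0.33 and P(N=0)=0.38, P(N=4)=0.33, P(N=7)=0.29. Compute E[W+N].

7.67

E[W+N] = Σ_w Σ_n (w+n) · P(W=w)P(N=n)
 = 3·0.1292 + 7·0.1122 + 10·0.0986 + 4·0.1254 + 8·0.1089 + 11·0.0957 + 6·0.1254 + 10·0.1089 + 13·0.0957
 = 0.3876 + 0.7854 + 0.986 + 0.5016 + 0.8712 + 1.0527 + 0.7524 + 1.089 + 1.2441
 = 7.67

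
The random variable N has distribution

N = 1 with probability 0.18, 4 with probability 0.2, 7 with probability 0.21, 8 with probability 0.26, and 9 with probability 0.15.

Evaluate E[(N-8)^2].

12.38

E[(N-8)^2] = Σ (n-8)^2·P(N=n)
 = 49·0.18 + 16·0.2 + 1·0.21 + 0·0.26 + 1·0.15
 = 8.82 + 3.2 + 0.21 + 0 + 0.15
 = 12.38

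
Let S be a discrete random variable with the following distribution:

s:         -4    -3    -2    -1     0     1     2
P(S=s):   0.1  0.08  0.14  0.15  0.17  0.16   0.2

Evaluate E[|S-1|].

E[|S-1|] = Σ |s-1|·P(S=s)
 = 5·0.1 + 4·0.08 + 3·0.14 + 2·0.15 + 1·0.17 + 0·0.16 + 1·0.2
 = 0.5 + 0.32 + 0.42 + 0.3 + 0.17 + 0 + 0.2
 = 1.91

1.91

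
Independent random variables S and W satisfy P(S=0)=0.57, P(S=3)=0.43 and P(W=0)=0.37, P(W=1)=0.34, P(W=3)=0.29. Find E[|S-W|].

E[|S-W|] = Σ_s Σ_w |s-w| · P(S=s)P(W=w)
 = 0·0.2109 + 1·0.1938 + 3·0.1653 + 3·0.1591 + 2·0.1462 + 0·0.1247
 = 0 + 0.1938 + 0.4959 + 0.4773 + 0.2924 + 0
 = 1.4594

1.4594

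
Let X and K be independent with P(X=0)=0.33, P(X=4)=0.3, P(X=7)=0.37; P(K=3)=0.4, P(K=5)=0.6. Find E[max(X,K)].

E[max(X,K)] = Σ_x Σ_k max(x,k) · P(X=x)P(K=k)
 = 3·0.132 + 5·0.198 + 4·0.12 + 5·0.18 + 7·0.148 + 7·0.222
 = 0.396 + 0.99 + 0.48 + 0.9 + 1.036 + 1.554
 = 5.356

5.356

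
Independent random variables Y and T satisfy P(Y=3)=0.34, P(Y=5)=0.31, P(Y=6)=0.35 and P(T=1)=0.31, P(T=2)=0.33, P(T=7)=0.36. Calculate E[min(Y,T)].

E[min(Y,T)] = Σ_y Σ_t min(y,t) · P(Y=y)P(T=t)
 = 1·0.1054 + 2·0.1122 + 3·0.1224 + 1·0.0961 + 2·0.1023 + 5·0.1116 + 1·0.1085 + 2·0.1155 + 6·0.126
 = 0.1054 + 0.2244 + 0.3672 + 0.0961 + 0.2046 + 0.558 + 0.1085 + 0.231 + 0.756
 = 2.6512

2.6512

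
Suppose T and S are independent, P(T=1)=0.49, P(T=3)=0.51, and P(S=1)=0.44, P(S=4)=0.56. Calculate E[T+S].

E[T+S] = Σ_t Σ_s (t+s) · P(T=t)P(S=s)
 = 2·0.2156 + 5·0.2744 + 4·0.2244 + 7·0.2856
 = 0.4312 + 1.372 + 0.8976 + 1.9992
 = 4.7

4.7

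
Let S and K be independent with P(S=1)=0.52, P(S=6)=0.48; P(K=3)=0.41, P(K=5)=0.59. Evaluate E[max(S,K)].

5.0536

E[max(S,K)] = Σ_s Σ_k max(s,k) · P(S=s)P(K=k)
 = 3·0.2132 + 5·0.3068 + 6·0.1968 + 6·0.2832
 = 0.6396 + 1.534 + 1.1808 + 1.6992
 = 5.0536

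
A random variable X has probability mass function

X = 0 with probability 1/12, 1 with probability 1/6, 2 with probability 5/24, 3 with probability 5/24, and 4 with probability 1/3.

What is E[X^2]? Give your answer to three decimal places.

E[X^2] = Σ x^2·P(X=x)
 = 0·1/12 + 1·1/6 + 4·5/24 + 9·5/24 + 16·1/3
 = 0 + 1/6 + 5/6 + 15/8 + 16/3
 = 197/24

8.208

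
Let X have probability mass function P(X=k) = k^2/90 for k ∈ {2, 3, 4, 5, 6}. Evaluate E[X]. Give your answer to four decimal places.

E[X] = Σ x·P(X=x)
 = 2·2/45 + 3·1/10 + 4·8/45 + 5·5/18 + 6·2/5
 = 4/45 + 3/10 + 32/45 + 25/18 + 12/5
 = 44/9

4.8889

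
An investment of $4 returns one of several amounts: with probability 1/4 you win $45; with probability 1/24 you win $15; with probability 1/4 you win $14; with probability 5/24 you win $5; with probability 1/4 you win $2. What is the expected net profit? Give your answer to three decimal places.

12.917

E[payout] = 45·1/4 + 15·1/24 + 14·1/4 + 5·5/24 + 2·1/4
 = 45/4 + 5/8 + 7/2 + 25/24 + 1/2
 = 203/12
Net = 203/12 - 4 = 155/12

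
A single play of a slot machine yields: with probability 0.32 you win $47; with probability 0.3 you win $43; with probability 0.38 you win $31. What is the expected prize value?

E[payout] = 47·0.32 + 43·0.3 + 31·0.38
 = 15.04 + 12.9 + 11.78
 = 39.72

39.72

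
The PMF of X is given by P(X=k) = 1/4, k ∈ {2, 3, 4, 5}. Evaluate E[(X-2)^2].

E[(X-2)^2] = Σ (x-2)^2·P(X=x)
 = 0·1/4 + 1·1/4 + 4·1/4 + 9·1/4
 = 0 + 1/4 + 1 + 9/4
 = 7/2

3.5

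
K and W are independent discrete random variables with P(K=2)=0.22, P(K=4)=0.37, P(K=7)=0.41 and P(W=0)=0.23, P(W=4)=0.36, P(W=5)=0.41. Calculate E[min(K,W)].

2.9093

E[min(K,W)] = Σ_k Σ_w min(k,w) · P(K=k)P(W=w)
 = 0·0.0506 + 2·0.0792 + 2·0.0902 + 0·0.0851 + 4·0.1332 + 4·0.1517 + 0·0.0943 + 4·0.1476 + 5·0.1681
 = 0 + 0.1584 + 0.1804 + 0 + 0.5328 + 0.6068 + 0 + 0.5904 + 0.8405
 = 2.9093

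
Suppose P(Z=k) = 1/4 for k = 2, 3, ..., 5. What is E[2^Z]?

15

E[2^Z] = Σ 2^z·P(Z=z)
 = 4·1/4 + 8·1/4 + 16·1/4 + 32·1/4
 = 1 + 2 + 4 + 8
 = 15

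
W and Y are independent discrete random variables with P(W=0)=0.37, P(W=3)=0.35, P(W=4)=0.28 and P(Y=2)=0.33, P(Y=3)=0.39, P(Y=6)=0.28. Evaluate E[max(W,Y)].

E[max(W,Y)] = Σ_w Σ_y max(w,y) · P(W=w)P(Y=y)
 = 2·0.1221 + 3·0.1443 + 6·0.1036 + 3·0.1155 + 3·0.1365 + 6·0.098 + 4·0.0924 + 4·0.1092 + 6·0.0784
 = 0.2442 + 0.4329 + 0.6216 + 0.3465 + 0.4095 + 0.588 + 0.3696 + 0.4368 + 0.4704
 = 3.9195

3.9195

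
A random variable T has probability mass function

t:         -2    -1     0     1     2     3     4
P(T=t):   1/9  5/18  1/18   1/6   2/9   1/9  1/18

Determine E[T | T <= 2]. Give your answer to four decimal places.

P(T <= 2) = 1/9 + 5/18 + 1/18 + 1/6 + 2/9 = 5/6.
E[T | T <= 2] = [(-2)·1/9 + (-1)·5/18 + 0·1/18 + 1·1/6 + 2·2/9] / (5/6)
 = 1/9 / (5/6)
 = 2/15

0.1333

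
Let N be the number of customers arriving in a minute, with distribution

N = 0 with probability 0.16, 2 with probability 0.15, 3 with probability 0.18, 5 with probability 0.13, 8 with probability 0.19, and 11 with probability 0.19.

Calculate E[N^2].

E[N^2] = Σ n^2·P(N=n)
 = 0·0.16 + 4·0.15 + 9·0.18 + 25·0.13 + 64·0.19 + 121·0.19
 = 0 + 0.6 + 1.62 + 3.25 + 12.16 + 22.99
 = 40.62

40.62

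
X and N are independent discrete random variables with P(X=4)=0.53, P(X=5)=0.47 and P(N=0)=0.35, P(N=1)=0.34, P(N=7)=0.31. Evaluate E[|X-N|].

3.5286

E[|X-N|] = Σ_x Σ_n |x-n| · P(X=x)P(N=n)
 = 4·0.1855 + 3·0.1802 + 3·0.1643 + 5·0.1645 + 4·0.1598 + 2·0.1457
 = 0.742 + 0.5406 + 0.4929 + 0.8225 + 0.6392 + 0.2914
 = 3.5286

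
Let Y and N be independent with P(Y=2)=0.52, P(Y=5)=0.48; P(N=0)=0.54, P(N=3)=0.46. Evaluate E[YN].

E[YN] = Σ_y Σ_n yn · P(Y=y)P(N=n)
 = 0·0.2808 + 6·0.2392 + 0·0.2592 + 15·0.2208
 = 0 + 1.4352 + 0 + 3.312
 = 4.7472

4.7472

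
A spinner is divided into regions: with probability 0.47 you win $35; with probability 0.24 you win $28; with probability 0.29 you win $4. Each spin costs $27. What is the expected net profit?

-2.67

E[payout] = 35·0.47 + 28·0.24 + 4·0.29
 = 16.45 + 6.72 + 1.16
 = 24.33
Net = 24.33 - 27 = -2.67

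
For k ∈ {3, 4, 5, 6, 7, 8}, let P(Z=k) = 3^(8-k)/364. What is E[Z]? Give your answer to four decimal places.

E[Z] = Σ z·P(Z=z)
 = 3·243/364 + 4·81/364 + 5·27/364 + 6·9/364 + 7·3/364 + 8·1/364
 = 729/364 + 81/91 + 135/364 + 27/182 + 3/52 + 2/91
 = 1271/364

3.4918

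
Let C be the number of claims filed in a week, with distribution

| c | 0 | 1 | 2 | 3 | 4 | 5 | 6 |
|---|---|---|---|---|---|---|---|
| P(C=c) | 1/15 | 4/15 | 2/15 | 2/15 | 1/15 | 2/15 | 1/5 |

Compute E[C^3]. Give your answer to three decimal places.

E[C^3] = Σ c^3·P(C=c)
 = 0·1/15 + 1·4/15 + 8·2/15 + 27·2/15 + 64·1/15 + 125·2/15 + 216·1/5
 = 0 + 4/15 + 16/15 + 18/5 + 64/15 + 50/3 + 216/5
 = 1036/15

69.067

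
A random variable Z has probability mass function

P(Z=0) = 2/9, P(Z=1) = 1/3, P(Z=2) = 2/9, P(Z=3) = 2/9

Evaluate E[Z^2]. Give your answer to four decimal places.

E[Z^2] = Σ z^2·P(Z=z)
 = 0·2/9 + 1·1/3 + 4·2/9 + 9·2/9
 = 0 + 1/3 + 8/9 + 2
 = 29/9

3.2222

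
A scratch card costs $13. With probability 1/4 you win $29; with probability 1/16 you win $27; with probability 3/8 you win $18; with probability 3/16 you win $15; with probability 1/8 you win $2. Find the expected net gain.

5.75

E[payout] = 29·1/4 + 27·1/16 + 18·3/8 + 15·3/16 + 2·1/8
 = 29/4 + 27/16 + 27/4 + 45/16 + 1/4
 = 75/4
Net = 75/4 - 13 = 23/4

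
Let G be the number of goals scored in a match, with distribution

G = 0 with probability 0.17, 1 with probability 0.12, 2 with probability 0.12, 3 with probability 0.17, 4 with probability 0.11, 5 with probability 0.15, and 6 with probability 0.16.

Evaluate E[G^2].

13.4

E[G^2] = Σ g^2·P(G=g)
 = 0·0.17 + 1·0.12 + 4·0.12 + 9·0.17 + 16·0.11 + 25·0.15 + 36·0.16
 = 0 + 0.12 + 0.48 + 1.53 + 1.76 + 3.75 + 5.76
 = 13.4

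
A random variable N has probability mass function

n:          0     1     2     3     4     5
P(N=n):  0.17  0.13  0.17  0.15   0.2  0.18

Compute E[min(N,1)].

E[min(N,1)] = Σ min(n,1)·P(N=n)
 = 0·0.17 + 1·0.13 + 1·0.17 + 1·0.15 + 1·0.2 + 1·0.18
 = 0 + 0.13 + 0.17 + 0.15 + 0.2 + 0.18
 = 0.83

0.83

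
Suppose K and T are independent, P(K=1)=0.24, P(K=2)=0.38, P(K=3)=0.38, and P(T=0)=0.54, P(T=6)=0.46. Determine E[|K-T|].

2.9312

E[|K-T|] = Σ_k Σ_t |k-t| · P(K=k)P(T=t)
 = 1·0.1296 + 5·0.1104 + 2·0.2052 + 4·0.1748 + 3·0.2052 + 3·0.1748
 = 0.1296 + 0.552 + 0.4104 + 0.6992 + 0.6156 + 0.5244
 = 2.9312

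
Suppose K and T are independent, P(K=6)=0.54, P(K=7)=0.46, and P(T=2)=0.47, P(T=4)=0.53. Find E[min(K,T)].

3.06

E[min(K,T)] = Σ_k Σ_t min(k,t) · P(K=k)P(T=t)
 = 2·0.2538 + 4·0.2862 + 2·0.2162 + 4·0.2438
 = 0.5076 + 1.1448 + 0.4324 + 0.9752
 = 3.06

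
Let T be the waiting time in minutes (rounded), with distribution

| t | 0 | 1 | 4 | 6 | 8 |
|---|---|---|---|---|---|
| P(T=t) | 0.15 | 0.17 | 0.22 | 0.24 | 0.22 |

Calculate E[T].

4.25

E[T] = Σ t·P(T=t)
 = 0·0.15 + 1·0.17 + 4·0.22 + 6·0.24 + 8·0.22
 = 0 + 0.17 + 0.88 + 1.44 + 1.76
 = 4.25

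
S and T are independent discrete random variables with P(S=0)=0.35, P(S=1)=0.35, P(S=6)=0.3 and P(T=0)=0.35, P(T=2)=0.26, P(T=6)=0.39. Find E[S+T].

5.01

E[S+T] = Σ_s Σ_t (s+t) · P(S=s)P(T=t)
 = 0·0.1225 + 2·0.091 + 6·0.1365 + 1·0.1225 + 3·0.091 + 7·0.1365 + 6·0.105 + 8·0.078 + 12·0.117
 = 0 + 0.182 + 0.819 + 0.1225 + 0.273 + 0.9555 + 0.63 + 0.624 + 1.404
 = 5.01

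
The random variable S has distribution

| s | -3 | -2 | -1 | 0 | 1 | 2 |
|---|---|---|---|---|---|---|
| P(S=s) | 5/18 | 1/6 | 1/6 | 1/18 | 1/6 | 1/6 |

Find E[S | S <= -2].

-2.625

P(S <= -2) = 5/18 + 1/6 = 4/9.
E[S | S <= -2] = [(-3)·5/18 + (-2)·1/6] / (4/9)
 = -7/6 / (4/9)
 = -21/8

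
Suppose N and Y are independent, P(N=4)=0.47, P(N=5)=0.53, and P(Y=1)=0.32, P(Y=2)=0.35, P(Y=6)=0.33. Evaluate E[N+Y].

7.53

E[N+Y] = Σ_n Σ_y (n+y) · P(N=n)P(Y=y)
 = 5·0.1504 + 6·0.1645 + 10·0.1551 + 6·0.1696 + 7·0.1855 + 11·0.1749
 = 0.752 + 0.987 + 1.551 + 1.0176 + 1.2985 + 1.9239
 = 7.53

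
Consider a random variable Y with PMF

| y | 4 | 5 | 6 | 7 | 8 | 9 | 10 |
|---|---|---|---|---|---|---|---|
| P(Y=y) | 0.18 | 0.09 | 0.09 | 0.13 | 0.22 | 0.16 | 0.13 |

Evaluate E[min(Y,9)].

E[min(Y,9)] = Σ min(y,9)·P(Y=y)
 = 4·0.18 + 5·0.09 + 6·0.09 + 7·0.13 + 8·0.22 + 9·0.16 + 9·0.13
 = 0.72 + 0.45 + 0.54 + 0.91 + 1.76 + 1.44 + 1.17
 = 6.99

6.99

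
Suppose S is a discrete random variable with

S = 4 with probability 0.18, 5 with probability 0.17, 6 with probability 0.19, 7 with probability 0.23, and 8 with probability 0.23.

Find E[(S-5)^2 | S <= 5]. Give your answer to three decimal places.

P(S <= 5) = 0.18 + 0.17 = 0.35.
E[(S-5)^2 | S <= 5] = [1·0.18 + 0·0.17] / 0.35
 = 0.18 / 0.35
 = 18/35

0.514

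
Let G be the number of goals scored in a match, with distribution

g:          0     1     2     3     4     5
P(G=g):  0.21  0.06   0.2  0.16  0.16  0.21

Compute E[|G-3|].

E[|G-3|] = Σ |g-3|·P(G=g)
 = 3·0.21 + 2·0.06 + 1·0.2 + 0·0.16 + 1·0.16 + 2·0.21
 = 0.63 + 0.12 + 0.2 + 0 + 0.16 + 0.42
 = 1.53

1.53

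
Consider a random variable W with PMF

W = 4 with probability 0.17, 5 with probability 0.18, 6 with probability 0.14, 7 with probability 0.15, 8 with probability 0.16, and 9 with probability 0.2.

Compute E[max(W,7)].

7.56

E[max(W,7)] = Σ max(w,7)·P(W=w)
 = 7·0.17 + 7·0.18 + 7·0.14 + 7·0.15 + 8·0.16 + 9·0.2
 = 1.19 + 1.26 + 0.98 + 1.05 + 1.28 + 1.8
 = 7.56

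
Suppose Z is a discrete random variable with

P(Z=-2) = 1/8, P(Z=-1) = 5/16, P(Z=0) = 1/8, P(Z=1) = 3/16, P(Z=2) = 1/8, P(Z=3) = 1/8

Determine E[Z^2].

2.625

E[Z^2] = Σ z^2·P(Z=z)
 = 4·1/8 + 1·5/16 + 0·1/8 + 1·3/16 + 4·1/8 + 9·1/8
 = 1/2 + 5/16 + 0 + 3/16 + 1/2 + 9/8
 = 21/8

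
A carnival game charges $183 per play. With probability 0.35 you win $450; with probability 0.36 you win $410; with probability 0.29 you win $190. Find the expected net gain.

E[payout] = 450·0.35 + 410·0.36 + 190·0.29
 = 157.5 + 147.6 + 55.1
 = 360.2
Net = 360.2 - 183 = 177.2

177.2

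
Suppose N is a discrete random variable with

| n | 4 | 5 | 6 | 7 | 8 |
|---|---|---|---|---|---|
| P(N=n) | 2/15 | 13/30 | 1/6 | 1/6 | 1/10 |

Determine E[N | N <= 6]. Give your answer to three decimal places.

P(N <= 6) = 2/15 + 13/30 + 1/6 = 11/15.
E[N | N <= 6] = [4·2/15 + 5·13/30 + 6·1/6] / (11/15)
 = 37/10 / (11/15)
 = 111/22

5.045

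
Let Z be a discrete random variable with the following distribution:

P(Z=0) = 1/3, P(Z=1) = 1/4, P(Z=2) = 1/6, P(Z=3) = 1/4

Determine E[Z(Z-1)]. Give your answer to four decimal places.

1.8333

E[Z(Z-1)] = Σ z(z-1)·P(Z=z)
 = 0·1/3 + 0·1/4 + 2·1/6 + 6·1/4
 = 0 + 0 + 1/3 + 3/2
 = 11/6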